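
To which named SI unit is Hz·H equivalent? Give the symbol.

Ω

Hz = s⁻¹.
H = kg·m²·s⁻²·A⁻².
Combining: Hz·H = s⁻¹ · (kg·m²·s⁻²·A⁻²) = kg·m²·s⁻³·A⁻².
kg·m²·s⁻³·A⁻² is the base-SI form of the ohm.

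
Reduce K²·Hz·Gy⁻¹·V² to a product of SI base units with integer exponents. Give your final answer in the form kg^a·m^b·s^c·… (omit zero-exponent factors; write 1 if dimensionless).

kg²·m²·s⁻⁵·A⁻²·K²

Hz = s⁻¹.
Gy = m²·s⁻².
So Gy⁻¹ = m⁻²·s².
V = kg·m²·s⁻³·A⁻¹.
So V² = kg²·m⁴·s⁻⁶·A⁻².
Combining: K²·Hz·Gy⁻¹·V² = K² · s⁻¹ · (m⁻²·s²) · (kg²·m⁴·s⁻⁶·A⁻²) = kg²·m²·s⁻⁵·A⁻²·K².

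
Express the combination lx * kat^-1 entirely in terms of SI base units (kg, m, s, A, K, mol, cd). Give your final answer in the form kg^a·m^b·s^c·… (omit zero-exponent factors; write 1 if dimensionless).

m⁻²·s·mol⁻¹·cd

lx = lm/m² (illuminance = luminous flux per area),
    = m⁻²·cd.
kat = mol/s = s⁻¹·mol (catalytic activity).
So kat⁻¹ = s·mol⁻¹.
Combining: lx·kat⁻¹ = (m⁻²·cd) · (s·mol⁻¹) = m⁻²·s·mol⁻¹·cd.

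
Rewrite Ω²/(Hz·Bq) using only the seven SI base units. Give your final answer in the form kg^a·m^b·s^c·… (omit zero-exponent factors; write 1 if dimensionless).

Hz = 1/s = s⁻¹ (frequency is cycles per second).
So Hz⁻¹ = s.
Ω = V/A (resistance = voltage per current),
    = kg·m²·s⁻³·A⁻².
So Ω² = kg²·m⁴·s⁻⁶·A⁻⁴.
Bq = 1/s = s⁻¹ (activity is decays per second).
So Bq⁻¹ = s.
Combining: Hz⁻¹·Ω²·Bq⁻¹ = s · (kg²·m⁴·s⁻⁶·A⁻⁴) · s = kg²·m⁴·s⁻⁴·A⁻⁴.

kg²·m⁴·s⁻⁴·A⁻⁴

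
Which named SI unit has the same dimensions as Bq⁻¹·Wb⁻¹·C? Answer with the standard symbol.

Bq = 1/s = s⁻¹ (activity is decays per second).
So Bq⁻¹ = s.
Wb = V·s (flux: a volt is a weber per second),
    = kg·m²·s⁻²·A⁻¹.
So Wb⁻¹ = kg⁻¹·m⁻²·s²·A.
C = A·s = s·A (charge = current × time).
Combining: Bq⁻¹·Wb⁻¹·C = s · (kg⁻¹·m⁻²·s²·A) · (s·A) = kg⁻¹·m⁻²·s⁴·A².
kg⁻¹·m⁻²·s⁴·A² is the base-SI form of the farad.

F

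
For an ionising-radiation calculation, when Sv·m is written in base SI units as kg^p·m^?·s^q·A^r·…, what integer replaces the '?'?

3

Sv = J/kg (equivalent dose = energy per mass),
    = m²·s⁻².
Combining: Sv·m = (m²·s⁻²) · m = m³·s⁻².
The exponent of m is 3.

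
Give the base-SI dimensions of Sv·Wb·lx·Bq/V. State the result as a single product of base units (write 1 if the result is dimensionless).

Sv = m²·s⁻².
Wb = kg·m²·s⁻²·A⁻¹.
lx = m⁻²·cd.
V = kg·m²·s⁻³·A⁻¹.
So V⁻¹ = kg⁻¹·m⁻²·s³·A.
Bq = s⁻¹.
Combining: Sv·Wb·lx·V⁻¹·Bq = (m²·s⁻²) · (kg·m²·s⁻²·A⁻¹) · (m⁻²·cd) · (kg⁻¹·m⁻²·s³·A) · s⁻¹ = s⁻²·cd.

s⁻²·cd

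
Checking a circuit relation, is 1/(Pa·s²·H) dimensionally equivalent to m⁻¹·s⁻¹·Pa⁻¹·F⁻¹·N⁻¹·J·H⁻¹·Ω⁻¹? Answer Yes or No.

Left side:
  Pa = N/m² (pressure = force per area),
      = kg·m⁻¹·s⁻².
  So Pa⁻¹ = kg⁻¹·m·s².
  H = Wb/A (inductance = flux per current),
      = kg·m²·s⁻²·A⁻².
  So H⁻¹ = kg⁻¹·m⁻²·s²·A².
  Combining: Pa⁻¹·s⁻²·H⁻¹ = (kg⁻¹·m·s²) · s⁻² · (kg⁻¹·m⁻²·s²·A²) = kg⁻²·m⁻¹·s²·A².
Right side:
  Pa = N/m² (pressure = force per area),
      = kg·m⁻¹·s⁻².
  So Pa⁻¹ = kg⁻¹·m·s².
  F = C/V (capacitance = charge per voltage),
      = A·s/(kg·m²·s⁻³·A⁻¹) (substituting C and V),
      = kg⁻¹·m⁻²·s⁴·A².
  So F⁻¹ = kg·m²·s⁻⁴·A⁻².
  N = kg·m/s² = kg·m·s⁻² (force = mass × acceleration).
  So N⁻¹ = kg⁻¹·m⁻¹·s².
  J = N·m (work = force × distance),
      = kg·m²·s⁻².
  H = Wb/A (inductance = flux per current),
      = kg·m²·s⁻²·A⁻².
  So H⁻¹ = kg⁻¹·m⁻²·s²·A².
  Ω = V/A (resistance = voltage per current),
      = kg·m²·s⁻³·A⁻².
  So Ω⁻¹ = kg⁻¹·m⁻²·s³·A².
  Combining: m⁻¹·s⁻¹·Pa⁻¹·F⁻¹·N⁻¹·J·H⁻¹·Ω⁻¹ = m⁻¹ · s⁻¹ · (kg⁻¹·m·s²) · (kg·m²·s⁻⁴·A⁻²) · (kg⁻¹·m⁻¹·s²) · (kg·m²·s⁻²) · (kg⁻¹·m⁻²·s²·A²) · (kg⁻¹·m⁻²·s³·A²) = kg⁻²·m⁻¹·s²·A².
Both reduce to kg⁻²·m⁻¹·s²·A².

Yes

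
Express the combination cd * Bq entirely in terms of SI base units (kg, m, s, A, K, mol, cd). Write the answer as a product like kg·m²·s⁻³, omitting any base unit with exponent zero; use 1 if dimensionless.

Bq = s⁻¹.
Combining: cd·Bq = cd · s⁻¹ = s⁻¹·cd.

s⁻¹·cd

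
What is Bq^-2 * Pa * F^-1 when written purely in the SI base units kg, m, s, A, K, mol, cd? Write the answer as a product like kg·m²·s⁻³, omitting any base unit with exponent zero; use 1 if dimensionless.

Bq = s⁻¹.
So Bq⁻² = s².
Pa = kg·m⁻¹·s⁻².
F = kg⁻¹·m⁻²·s⁴·A².
So F⁻¹ = kg·m²·s⁻⁴·A⁻².
Combining: Bq⁻²·Pa·F⁻¹ = s² · (kg·m⁻¹·s⁻²) · (kg·m²·s⁻⁴·A⁻²) = kg²·m·s⁻⁴·A⁻².

kg²·m·s⁻⁴·A⁻²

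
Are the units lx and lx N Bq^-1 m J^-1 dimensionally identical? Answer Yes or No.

No

Left side:
  lx = lm/m² (illuminance = luminous flux per area),
      = m⁻²·cd.
Right side:
  lx = lm/m² (illuminance = luminous flux per area),
      = m⁻²·cd.
  N = kg·m/s² = kg·m·s⁻² (force = mass × acceleration).
  Bq = 1/s = s⁻¹ (activity is decays per second).
  So Bq⁻¹ = s.
  J = N·m (work = force × distance),
      = kg·m²·s⁻².
  So J⁻¹ = kg⁻¹·m⁻²·s².
  Combining: lx·N·Bq⁻¹·m·J⁻¹ = (m⁻²·cd) · (kg·m·s⁻²) · s · m · (kg⁻¹·m⁻²·s²) = m⁻²·s·cd.
Left is m⁻²·cd; right is m⁻²·s·cd — different.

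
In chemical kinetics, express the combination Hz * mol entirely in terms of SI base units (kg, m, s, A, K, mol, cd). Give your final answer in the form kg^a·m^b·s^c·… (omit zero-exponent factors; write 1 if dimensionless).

Hz = 1/s = s⁻¹ (frequency is cycles per second).
Combining: Hz·mol = s⁻¹ · mol = s⁻¹·mol.

s⁻¹·mol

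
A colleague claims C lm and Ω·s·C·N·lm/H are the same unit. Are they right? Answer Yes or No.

No

Left side:
  C = A·s = s·A (charge = current × time).
  lm = cd·sr = cd (luminous flux; sr is dimensionless).
  Combining: C·lm = (s·A) · cd = s·A·cd.
Right side:
  H = Wb/A (inductance = flux per current),
      = kg·m²·s⁻²·A⁻².
  So H⁻¹ = kg⁻¹·m⁻²·s²·A².
  Ω = V/A (resistance = voltage per current),
      = kg·m²·s⁻³·A⁻².
  C = A·s = s·A (charge = current × time).
  N = kg·m/s² = kg·m·s⁻² (force = mass × acceleration).
  lm = cd·sr = cd (luminous flux; sr is dimensionless).
  Combining: H⁻¹·Ω·s·C·N·lm = (kg⁻¹·m⁻²·s²·A²) · (kg·m²·s⁻³·A⁻²) · s · (s·A) · (kg·m·s⁻²) · cd = kg·m·s⁻¹·A·cd.
Left is s·A·cd; right is kg·m·s⁻¹·A·cd — different.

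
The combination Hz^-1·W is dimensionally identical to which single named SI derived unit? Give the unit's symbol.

Hz = 1/s = s⁻¹ (frequency is cycles per second).
So Hz⁻¹ = s.
W = J/s (power = energy per time),
    = kg·m²·s⁻³.
Combining: Hz⁻¹·W = s · (kg·m²·s⁻³) = kg·m²·s⁻².
kg·m²·s⁻² is the base-SI form of the joule.

J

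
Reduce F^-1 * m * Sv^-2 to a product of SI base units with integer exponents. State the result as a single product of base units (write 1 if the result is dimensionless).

kg·m⁻¹·A⁻²

F = kg⁻¹·m⁻²·s⁴·A².
So F⁻¹ = kg·m²·s⁻⁴·A⁻².
Sv = m²·s⁻².
So Sv⁻² = m⁻⁴·s⁴.
Combining: F⁻¹·m·Sv⁻² = (kg·m²·s⁻⁴·A⁻²) · m · (m⁻⁴·s⁴) = kg·m⁻¹·A⁻².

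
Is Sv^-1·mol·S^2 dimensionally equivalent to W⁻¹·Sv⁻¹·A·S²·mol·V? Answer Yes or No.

Yes

Left side:
  Sv = J/kg (equivalent dose = energy per mass),
      = m²·s⁻².
  So Sv⁻¹ = m⁻²·s².
  S = 1/Ω (conductance is reciprocal resistance),
      = kg⁻¹·m⁻²·s³·A².
  So S² = kg⁻²·m⁻⁴·s⁶·A⁴.
  Combining: Sv⁻¹·mol·S² = (m⁻²·s²) · mol · (kg⁻²·m⁻⁴·s⁶·A⁴) = kg⁻²·m⁻⁶·s⁸·A⁴·mol.
Right side:
  W = J/s (power = energy per time),
      = kg·m²·s⁻³.
  So W⁻¹ = kg⁻¹·m⁻²·s³.
  Sv = J/kg (equivalent dose = energy per mass),
      = m²·s⁻².
  So Sv⁻¹ = m⁻²·s².
  S = 1/Ω (conductance is reciprocal resistance),
      = kg⁻¹·m⁻²·s³·A².
  So S² = kg⁻²·m⁻⁴·s⁶·A⁴.
  V = W/A (potential = power per current),
      = kg·m²·s⁻³·A⁻¹.
  Combining: W⁻¹·Sv⁻¹·A·S²·mol·V = (kg⁻¹·m⁻²·s³) · (m⁻²·s²) · A · (kg⁻²·m⁻⁴·s⁶·A⁴) · mol · (kg·m²·s⁻³·A⁻¹) = kg⁻²·m⁻⁶·s⁸·A⁴·mol.
Both reduce to kg⁻²·m⁻⁶·s⁸·A⁴·mol.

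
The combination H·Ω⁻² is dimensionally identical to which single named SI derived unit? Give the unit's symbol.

H = kg·m²·s⁻²·A⁻².
Ω = kg·m²·s⁻³·A⁻².
So Ω⁻² = kg⁻²·m⁻⁴·s⁶·A⁴.
Combining: H·Ω⁻² = (kg·m²·s⁻²·A⁻²) · (kg⁻²·m⁻⁴·s⁶·A⁴) = kg⁻¹·m⁻²·s⁴·A².
kg⁻¹·m⁻²·s⁴·A² is the base-SI form of the farad.

F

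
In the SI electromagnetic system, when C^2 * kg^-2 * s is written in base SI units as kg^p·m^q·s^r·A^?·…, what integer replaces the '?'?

C = s·A.
So C² = s²·A².
Combining: C²·kg⁻²·s = (s²·A²) · kg⁻² · s = kg⁻²·s³·A².
The exponent of A is 2.

2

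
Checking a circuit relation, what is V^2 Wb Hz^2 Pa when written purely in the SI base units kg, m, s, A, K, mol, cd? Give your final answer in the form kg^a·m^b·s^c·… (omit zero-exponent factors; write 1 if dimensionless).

kg⁴·m⁵·s⁻¹²·A⁻³

V = W/A (potential = power per current),
    = kg·m²·s⁻³·A⁻¹.
So V² = kg²·m⁴·s⁻⁶·A⁻².
Wb = V·s (flux: a volt is a weber per second),
    = kg·m²·s⁻²·A⁻¹.
Hz = 1/s = s⁻¹ (frequency is cycles per second).
So Hz² = s⁻².
Pa = N/m² (pressure = force per area),
    = kg·m⁻¹·s⁻².
Combining: V²·Wb·Hz²·Pa = (kg²·m⁴·s⁻⁶·A⁻²) · (kg·m²·s⁻²·A⁻¹) · s⁻² · (kg·m⁻¹·s⁻²) = kg⁴·m⁵·s⁻¹²·A⁻³.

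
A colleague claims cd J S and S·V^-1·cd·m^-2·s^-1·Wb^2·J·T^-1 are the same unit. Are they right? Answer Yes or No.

Yes

Left side:
  J = N·m (work = force × distance),
      = kg·m²·s⁻².
  S = 1/Ω (conductance is reciprocal resistance),
      = kg⁻¹·m⁻²·s³·A².
  Combining: cd·J·S = cd · (kg·m²·s⁻²) · (kg⁻¹·m⁻²·s³·A²) = s·A²·cd.
Right side:
  S = 1/Ω (conductance is reciprocal resistance),
      = kg⁻¹·m⁻²·s³·A².
  V = W/A (potential = power per current),
      = kg·m²·s⁻³·A⁻¹.
  So V⁻¹ = kg⁻¹·m⁻²·s³·A.
  Wb = V·s (flux: a volt is a weber per second),
      = kg·m²·s⁻²·A⁻¹.
  So Wb² = kg²·m⁴·s⁻⁴·A⁻².
  J = N·m (work = force × distance),
      = kg·m²·s⁻².
  T = Wb/m² (flux density = flux per area),
      = kg·s⁻²·A⁻¹.
  So T⁻¹ = kg⁻¹·s²·A.
  Combining: S·V⁻¹·cd·m⁻²·s⁻¹·Wb²·J·T⁻¹ = (kg⁻¹·m⁻²·s³·A²) · (kg⁻¹·m⁻²·s³·A) · cd · m⁻² · s⁻¹ · (kg²·m⁴·s⁻⁴·A⁻²) · (kg·m²·s⁻²) · (kg⁻¹·s²·A) = s·A²·cd.
Both reduce to s·A²·cd.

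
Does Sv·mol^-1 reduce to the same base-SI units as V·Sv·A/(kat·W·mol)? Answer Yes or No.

Left side:
  Sv = J/kg (equivalent dose = energy per mass),
      = m²·s⁻².
  Combining: Sv·mol⁻¹ = (m²·s⁻²) · mol⁻¹ = m²·s⁻²·mol⁻¹.
Right side:
  V = kg·m²·s⁻³·A⁻¹.
  Sv = m²·s⁻².
  kat = s⁻¹·mol.
  So kat⁻¹ = s·mol⁻¹.
  W = kg·m²·s⁻³.
  So W⁻¹ = kg⁻¹·m⁻²·s³.
  Combining: V·Sv·kat⁻¹·W⁻¹·A·mol⁻¹ = (kg·m²·s⁻³·A⁻¹) · (m²·s⁻²) · (s·mol⁻¹) · (kg⁻¹·m⁻²·s³) · A · mol⁻¹ = m²·s⁻¹·mol⁻².
Left is m²·s⁻²·mol⁻¹; right is m²·s⁻¹·mol⁻² — different.

No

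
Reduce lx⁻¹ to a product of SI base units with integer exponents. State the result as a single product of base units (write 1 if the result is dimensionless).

lx = lm/m² (illuminance = luminous flux per area),
    = m⁻²·cd.
So lx⁻¹ = m²·cd⁻¹.

m²·cd⁻¹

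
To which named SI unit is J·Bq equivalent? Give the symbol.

J = kg·m²·s⁻².
Bq = s⁻¹.
Combining: J·Bq = (kg·m²·s⁻²) · s⁻¹ = kg·m²·s⁻³.
kg·m²·s⁻³ is the base-SI form of the watt.

W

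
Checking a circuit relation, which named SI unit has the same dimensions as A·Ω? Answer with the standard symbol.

V

Ω = kg·m²·s⁻³·A⁻².
Combining: A·Ω = A · (kg·m²·s⁻³·A⁻²) = kg·m²·s⁻³·A⁻¹.
kg·m²·s⁻³·A⁻¹ is the base-SI form of the volt.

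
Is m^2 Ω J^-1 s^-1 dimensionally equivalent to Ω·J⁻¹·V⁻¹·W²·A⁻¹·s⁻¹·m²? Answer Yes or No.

No

Left side:
  Ω = V/A (resistance = voltage per current),
      = kg·m²·s⁻³·A⁻².
  J = N·m (work = force × distance),
      = kg·m²·s⁻².
  So J⁻¹ = kg⁻¹·m⁻²·s².
  Combining: m²·Ω·J⁻¹·s⁻¹ = m² · (kg·m²·s⁻³·A⁻²) · (kg⁻¹·m⁻²·s²) · s⁻¹ = m²·s⁻²·A⁻².
Right side:
  Ω = kg·m²·s⁻³·A⁻².
  J = kg·m²·s⁻².
  So J⁻¹ = kg⁻¹·m⁻²·s².
  V = kg·m²·s⁻³·A⁻¹.
  So V⁻¹ = kg⁻¹·m⁻²·s³·A.
  W = kg·m²·s⁻³.
  So W² = kg²·m⁴·s⁻⁶.
  Combining: Ω·J⁻¹·V⁻¹·W²·A⁻¹·s⁻¹·m² = (kg·m²·s⁻³·A⁻²) · (kg⁻¹·m⁻²·s²) · (kg⁻¹·m⁻²·s³·A) · (kg²·m⁴·s⁻⁶) · A⁻¹ · s⁻¹ · m² = kg·m⁴·s⁻⁵·A⁻².
Left is m²·s⁻²·A⁻²; right is kg·m⁴·s⁻⁵·A⁻² — different.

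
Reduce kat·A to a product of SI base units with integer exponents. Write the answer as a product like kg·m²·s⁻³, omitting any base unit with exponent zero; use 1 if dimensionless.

s⁻¹·A·mol

kat = s⁻¹·mol.
Combining: kat·A = (s⁻¹·mol) · A = s⁻¹·A·mol.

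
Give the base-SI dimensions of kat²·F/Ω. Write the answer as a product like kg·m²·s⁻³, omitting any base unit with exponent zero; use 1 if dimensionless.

kat = s⁻¹·mol.
So kat² = s⁻²·mol².
F = kg⁻¹·m⁻²·s⁴·A².
Ω = kg·m²·s⁻³·A⁻².
So Ω⁻¹ = kg⁻¹·m⁻²·s³·A².
Combining: kat²·F·Ω⁻¹ = (s⁻²·mol²) · (kg⁻¹·m⁻²·s⁴·A²) · (kg⁻¹·m⁻²·s³·A²) = kg⁻²·m⁻⁴·s⁵·A⁴·mol².

kg⁻²·m⁻⁴·s⁵·A⁴·mol²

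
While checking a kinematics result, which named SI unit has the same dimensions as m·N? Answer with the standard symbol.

J

N = kg·m/s² = kg·m·s⁻² (force = mass × acceleration).
Combining: m·N = m · (kg·m·s⁻²) = kg·m²·s⁻².
kg·m²·s⁻² is the base-SI form of the joule.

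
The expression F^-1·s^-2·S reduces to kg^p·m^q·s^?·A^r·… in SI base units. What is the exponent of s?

-3

F = C/V (capacitance = charge per voltage),
    = A·s/(kg·m²·s⁻³·A⁻¹) (substituting C and V),
    = kg⁻¹·m⁻²·s⁴·A².
So F⁻¹ = kg·m²·s⁻⁴·A⁻².
S = 1/Ω (conductance is reciprocal resistance),
    = kg⁻¹·m⁻²·s³·A².
Combining: F⁻¹·s⁻²·S = (kg·m²·s⁻⁴·A⁻²) · s⁻² · (kg⁻¹·m⁻²·s³·A²) = s⁻³.
The exponent of s is -3.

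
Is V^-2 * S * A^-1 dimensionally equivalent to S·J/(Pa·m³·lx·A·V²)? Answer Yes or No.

Left side:
  V = W/A (potential = power per current),
      = kg·m²·s⁻³·A⁻¹.
  So V⁻² = kg⁻²·m⁻⁴·s⁶·A².
  S = 1/Ω (conductance is reciprocal resistance),
      = kg⁻¹·m⁻²·s³·A².
  Combining: V⁻²·S·A⁻¹ = (kg⁻²·m⁻⁴·s⁶·A²) · (kg⁻¹·m⁻²·s³·A²) · A⁻¹ = kg⁻³·m⁻⁶·s⁹·A³.
Right side:
  S = kg⁻¹·m⁻²·s³·A².
  Pa = kg·m⁻¹·s⁻².
  So Pa⁻¹ = kg⁻¹·m·s².
  lx = m⁻²·cd.
  So lx⁻¹ = m²·cd⁻¹.
  J = kg·m²·s⁻².
  V = kg·m²·s⁻³·A⁻¹.
  So V⁻² = kg⁻²·m⁻⁴·s⁶·A².
  Combining: S·Pa⁻¹·m⁻³·lx⁻¹·A⁻¹·J·V⁻² = (kg⁻¹·m⁻²·s³·A²) · (kg⁻¹·m·s²) · m⁻³ · (m²·cd⁻¹) · A⁻¹ · (kg·m²·s⁻²) · (kg⁻²·m⁻⁴·s⁶·A²) = kg⁻³·m⁻⁴·s⁹·A³·cd⁻¹.
Left is kg⁻³·m⁻⁶·s⁹·A³; right is kg⁻³·m⁻⁴·s⁹·A³·cd⁻¹ — different.

No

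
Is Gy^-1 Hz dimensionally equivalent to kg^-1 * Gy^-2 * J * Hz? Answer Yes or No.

Yes

Left side:
  Gy = m²·s⁻².
  So Gy⁻¹ = m⁻²·s².
  Hz = s⁻¹.
  Combining: Gy⁻¹·Hz = (m⁻²·s²) · s⁻¹ = m⁻²·s.
Right side:
  Gy = J/kg (absorbed dose = energy per mass),
      = m²·s⁻².
  So Gy⁻² = m⁻⁴·s⁴.
  J = N·m (work = force × distance),
      = kg·m²·s⁻².
  Hz = 1/s = s⁻¹ (frequency is cycles per second).
  Combining: kg⁻¹·Gy⁻²·J·Hz = kg⁻¹ · (m⁻⁴·s⁴) · (kg·m²·s⁻²) · s⁻¹ = m⁻²·s.
Both reduce to m⁻²·s.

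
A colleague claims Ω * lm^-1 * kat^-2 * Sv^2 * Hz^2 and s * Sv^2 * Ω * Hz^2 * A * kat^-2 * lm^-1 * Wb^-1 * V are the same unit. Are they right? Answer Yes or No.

Left side:
  Ω = kg·m²·s⁻³·A⁻².
  lm = cd.
  So lm⁻¹ = cd⁻¹.
  kat = s⁻¹·mol.
  So kat⁻² = s²·mol⁻².
  Sv = m²·s⁻².
  So Sv² = m⁴·s⁻⁴.
  Hz = s⁻¹.
  So Hz² = s⁻².
  Combining: Ω·lm⁻¹·kat⁻²·Sv²·Hz² = (kg·m²·s⁻³·A⁻²) · cd⁻¹ · (s²·mol⁻²) · (m⁴·s⁻⁴) · s⁻² = kg·m⁶·s⁻⁷·A⁻²·mol⁻²·cd⁻¹.
Right side:
  Sv = m²·s⁻².
  So Sv² = m⁴·s⁻⁴.
  Ω = kg·m²·s⁻³·A⁻².
  Hz = s⁻¹.
  So Hz² = s⁻².
  kat = s⁻¹·mol.
  So kat⁻² = s²·mol⁻².
  lm = cd.
  So lm⁻¹ = cd⁻¹.
  Wb = kg·m²·s⁻²·A⁻¹.
  So Wb⁻¹ = kg⁻¹·m⁻²·s²·A.
  V = kg·m²·s⁻³·A⁻¹.
  Combining: s·Sv²·Ω·Hz²·A·kat⁻²·lm⁻¹·Wb⁻¹·V = s · (m⁴·s⁻⁴) · (kg·m²·s⁻³·A⁻²) · s⁻² · A · (s²·mol⁻²) · cd⁻¹ · (kg⁻¹·m⁻²·s²·A) · (kg·m²·s⁻³·A⁻¹) = kg·m⁶·s⁻⁷·A⁻¹·mol⁻²·cd⁻¹.
Left is kg·m⁶·s⁻⁷·A⁻²·mol⁻²·cd⁻¹; right is kg·m⁶·s⁻⁷·A⁻¹·mol⁻²·cd⁻¹ — different.

No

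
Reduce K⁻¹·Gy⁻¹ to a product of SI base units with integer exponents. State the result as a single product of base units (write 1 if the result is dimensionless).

m⁻²·s²·K⁻¹

Gy = J/kg (absorbed dose = energy per mass),
    = m²·s⁻².
So Gy⁻¹ = m⁻²·s².
Combining: K⁻¹·Gy⁻¹ = K⁻¹ · (m⁻²·s²) = m⁻²·s²·K⁻¹.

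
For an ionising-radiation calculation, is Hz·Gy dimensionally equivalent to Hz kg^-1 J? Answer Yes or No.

Yes

Left side:
  Hz = 1/s = s⁻¹ (frequency is cycles per second).
  Gy = J/kg (absorbed dose = energy per mass),
      = m²·s⁻².
  Combining: Hz·Gy = s⁻¹ · (m²·s⁻²) = m²·s⁻³.
Right side:
  Hz = 1/s = s⁻¹ (frequency is cycles per second).
  J = N·m (work = force × distance),
      = kg·m²·s⁻².
  Combining: Hz·kg⁻¹·J = s⁻¹ · kg⁻¹ · (kg·m²·s⁻²) = m²·s⁻³.
Both reduce to m²·s⁻³.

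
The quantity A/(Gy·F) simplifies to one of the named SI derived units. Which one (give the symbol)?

Gy = J/kg (absorbed dose = energy per mass),
    = m²·s⁻².
So Gy⁻¹ = m⁻²·s².
F = C/V (capacitance = charge per voltage),
    = A·s/(kg·m²·s⁻³·A⁻¹) (substituting C and V),
    = kg⁻¹·m⁻²·s⁴·A².
So F⁻¹ = kg·m²·s⁻⁴·A⁻².
Combining: A·Gy⁻¹·F⁻¹ = A · (m⁻²·s²) · (kg·m²·s⁻⁴·A⁻²) = kg·s⁻²·A⁻¹.
kg·s⁻²·A⁻¹ is the base-SI form of the tesla.

T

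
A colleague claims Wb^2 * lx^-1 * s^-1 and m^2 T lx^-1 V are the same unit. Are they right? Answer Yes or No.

Left side:
  Wb = V·s (flux: a volt is a weber per second),
      = kg·m²·s⁻²·A⁻¹.
  So Wb² = kg²·m⁴·s⁻⁴·A⁻².
  lx = lm/m² (illuminance = luminous flux per area),
      = m⁻²·cd.
  So lx⁻¹ = m²·cd⁻¹.
  Combining: Wb²·lx⁻¹·s⁻¹ = (kg²·m⁴·s⁻⁴·A⁻²) · (m²·cd⁻¹) · s⁻¹ = kg²·m⁶·s⁻⁵·A⁻²·cd⁻¹.
Right side:
  T = kg·s⁻²·A⁻¹.
  lx = m⁻²·cd.
  So lx⁻¹ = m²·cd⁻¹.
  V = kg·m²·s⁻³·A⁻¹.
  Combining: m²·T·lx⁻¹·V = m² · (kg·s⁻²·A⁻¹) · (m²·cd⁻¹) · (kg·m²·s⁻³·A⁻¹) = kg²·m⁶·s⁻⁵·A⁻²·cd⁻¹.
Both reduce to kg²·m⁶·s⁻⁵·A⁻²·cd⁻¹.

Yes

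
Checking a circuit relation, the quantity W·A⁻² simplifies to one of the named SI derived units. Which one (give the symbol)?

Ω

W = J/s (power = energy per time),
    = kg·m²·s⁻³.
Combining: W·A⁻² = (kg·m²·s⁻³) · A⁻² = kg·m²·s⁻³·A⁻².
kg·m²·s⁻³·A⁻² is the base-SI form of the ohm.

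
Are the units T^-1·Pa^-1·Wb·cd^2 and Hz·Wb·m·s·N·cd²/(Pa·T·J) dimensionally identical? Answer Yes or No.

Left side:
  T = Wb/m² (flux density = flux per area),
      = kg·s⁻²·A⁻¹.
  So T⁻¹ = kg⁻¹·s²·A.
  Pa = N/m² (pressure = force per area),
      = kg·m⁻¹·s⁻².
  So Pa⁻¹ = kg⁻¹·m·s².
  Wb = V·s (flux: a volt is a weber per second),
      = kg·m²·s⁻²·A⁻¹.
  Combining: T⁻¹·Pa⁻¹·Wb·cd² = (kg⁻¹·s²·A) · (kg⁻¹·m·s²) · (kg·m²·s⁻²·A⁻¹) · cd² = kg⁻¹·m³·s²·cd².
Right side:
  Hz = 1/s = s⁻¹ (frequency is cycles per second).
  Pa = N/m² (pressure = force per area),
      = kg·m⁻¹·s⁻².
  So Pa⁻¹ = kg⁻¹·m·s².
  T = Wb/m² (flux density = flux per area),
      = kg·s⁻²·A⁻¹.
  So T⁻¹ = kg⁻¹·s²·A.
  Wb = V·s (flux: a volt is a weber per second),
      = kg·m²·s⁻²·A⁻¹.
  N = kg·m/s² = kg·m·s⁻² (force = mass × acceleration).
  J = N·m (work = force × distance),
      = kg·m²·s⁻².
  So J⁻¹ = kg⁻¹·m⁻²·s².
  Combining: Hz·Pa⁻¹·T⁻¹·Wb·m·s·N·J⁻¹·cd² = s⁻¹ · (kg⁻¹·m·s²) · (kg⁻¹·s²·A) · (kg·m²·s⁻²·A⁻¹) · m · s · (kg·m·s⁻²) · (kg⁻¹·m⁻²·s²) · cd² = kg⁻¹·m³·s²·cd².
Both reduce to kg⁻¹·m³·s²·cd².

Yes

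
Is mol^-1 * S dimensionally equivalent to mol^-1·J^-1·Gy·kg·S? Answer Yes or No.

Left side:
  S = 1/Ω (conductance is reciprocal resistance),
      = kg⁻¹·m⁻²·s³·A².
  Combining: mol⁻¹·S = mol⁻¹ · (kg⁻¹·m⁻²·s³·A²) = kg⁻¹·m⁻²·s³·A²·mol⁻¹.
Right side:
  J = N·m (work = force × distance),
      = kg·m²·s⁻².
  So J⁻¹ = kg⁻¹·m⁻²·s².
  Gy = J/kg (absorbed dose = energy per mass),
      = m²·s⁻².
  S = 1/Ω (conductance is reciprocal resistance),
      = kg⁻¹·m⁻²·s³·A².
  Combining: mol⁻¹·J⁻¹·Gy·kg·S = mol⁻¹ · (kg⁻¹·m⁻²·s²) · (m²·s⁻²) · kg · (kg⁻¹·m⁻²·s³·A²) = kg⁻¹·m⁻²·s³·A²·mol⁻¹.
Both reduce to kg⁻¹·m⁻²·s³·A²·mol⁻¹.

Yes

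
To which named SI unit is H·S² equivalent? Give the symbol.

H = kg·m²·s⁻²·A⁻².
S = kg⁻¹·m⁻²·s³·A².
So S² = kg⁻²·m⁻⁴·s⁶·A⁴.
Combining: H·S² = (kg·m²·s⁻²·A⁻²) · (kg⁻²·m⁻⁴·s⁶·A⁴) = kg⁻¹·m⁻²·s⁴·A².
kg⁻¹·m⁻²·s⁴·A² is the base-SI form of the farad.

F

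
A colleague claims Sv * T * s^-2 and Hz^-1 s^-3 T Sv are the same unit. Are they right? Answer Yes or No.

Left side:
  Sv = J/kg (equivalent dose = energy per mass),
      = m²·s⁻².
  T = Wb/m² (flux density = flux per area),
      = kg·s⁻²·A⁻¹.
  Combining: Sv·T·s⁻² = (m²·s⁻²) · (kg·s⁻²·A⁻¹) · s⁻² = kg·m²·s⁻⁶·A⁻¹.
Right side:
  Hz = s⁻¹.
  So Hz⁻¹ = s.
  T = kg·s⁻²·A⁻¹.
  Sv = m²·s⁻².
  Combining: Hz⁻¹·s⁻³·T·Sv = s · s⁻³ · (kg·s⁻²·A⁻¹) · (m²·s⁻²) = kg·m²·s⁻⁶·A⁻¹.
Both reduce to kg·m²·s⁻⁶·A⁻¹.

Yes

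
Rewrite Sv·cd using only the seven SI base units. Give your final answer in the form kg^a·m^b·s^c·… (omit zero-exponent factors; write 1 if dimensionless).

m²·s⁻²·cd

Sv = m²·s⁻².
Combining: Sv·cd = (m²·s⁻²) · cd = m²·s⁻²·cd.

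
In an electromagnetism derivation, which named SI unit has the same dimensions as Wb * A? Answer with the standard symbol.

Wb = kg·m²·s⁻²·A⁻¹.
Combining: Wb·A = (kg·m²·s⁻²·A⁻¹) · A = kg·m²·s⁻².
kg·m²·s⁻² is the base-SI form of the joule.

J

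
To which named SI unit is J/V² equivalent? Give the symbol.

V = W/A (potential = power per current),
    = kg·m²·s⁻³·A⁻¹.
So V⁻² = kg⁻²·m⁻⁴·s⁶·A².
J = N·m (work = force × distance),
    = kg·m²·s⁻².
Combining: V⁻²·J = (kg⁻²·m⁻⁴·s⁶·A²) · (kg·m²·s⁻²) = kg⁻¹·m⁻²·s⁴·A².
kg⁻¹·m⁻²·s⁴·A² is the base-SI form of the farad.

F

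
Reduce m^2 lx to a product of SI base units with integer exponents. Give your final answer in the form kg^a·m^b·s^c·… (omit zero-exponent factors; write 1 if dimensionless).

lx = lm/m² (illuminance = luminous flux per area),
    = m⁻²·cd.
Combining: m²·lx = m² · (m⁻²·cd) = cd.

cd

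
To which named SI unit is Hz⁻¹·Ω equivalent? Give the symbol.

Hz = 1/s = s⁻¹ (frequency is cycles per second).
So Hz⁻¹ = s.
Ω = V/A (resistance = voltage per current),
    = kg·m²·s⁻³·A⁻².
Combining: Hz⁻¹·Ω = s · (kg·m²·s⁻³·A⁻²) = kg·m²·s⁻²·A⁻².
kg·m²·s⁻²·A⁻² is the base-SI form of the henry.

H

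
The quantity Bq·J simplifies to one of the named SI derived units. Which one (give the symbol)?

W

Bq = s⁻¹.
J = kg·m²·s⁻².
Combining: Bq·J = s⁻¹ · (kg·m²·s⁻²) = kg·m²·s⁻³.
kg·m²·s⁻³ is the base-SI form of the watt.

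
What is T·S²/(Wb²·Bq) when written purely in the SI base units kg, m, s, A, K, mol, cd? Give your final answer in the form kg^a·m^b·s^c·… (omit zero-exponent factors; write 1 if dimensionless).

kg⁻³·m⁻⁸·s⁹·A⁵

T = Wb/m² (flux density = flux per area),
    = kg·s⁻²·A⁻¹.
S = 1/Ω (conductance is reciprocal resistance),
    = kg⁻¹·m⁻²·s³·A².
So S² = kg⁻²·m⁻⁴·s⁶·A⁴.
Wb = V·s (flux: a volt is a weber per second),
    = kg·m²·s⁻²·A⁻¹.
So Wb⁻² = kg⁻²·m⁻⁴·s⁴·A².
Bq = 1/s = s⁻¹ (activity is decays per second).
So Bq⁻¹ = s.
Combining: T·S²·Wb⁻²·Bq⁻¹ = (kg·s⁻²·A⁻¹) · (kg⁻²·m⁻⁴·s⁶·A⁴) · (kg⁻²·m⁻⁴·s⁴·A²) · s = kg⁻³·m⁻⁸·s⁹·A⁵.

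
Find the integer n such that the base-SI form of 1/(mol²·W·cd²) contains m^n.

W = J/s (power = energy per time),
    = kg·m²·s⁻³.
So W⁻¹ = kg⁻¹·m⁻²·s³.
Combining: mol⁻²·W⁻¹·cd⁻² = mol⁻² · (kg⁻¹·m⁻²·s³) · cd⁻² = kg⁻¹·m⁻²·s³·mol⁻²·cd⁻².
The exponent of m is -2.

-2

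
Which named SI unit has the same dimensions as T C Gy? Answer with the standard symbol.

T = kg·s⁻²·A⁻¹.
C = s·A.
Gy = m²·s⁻².
Combining: T·C·Gy = (kg·s⁻²·A⁻¹) · (s·A) · (m²·s⁻²) = kg·m²·s⁻³.
kg·m²·s⁻³ is the base-SI form of the watt.

W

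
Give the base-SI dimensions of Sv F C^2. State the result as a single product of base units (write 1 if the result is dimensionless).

Sv = m²·s⁻².
F = kg⁻¹·m⁻²·s⁴·A².
C = s·A.
So C² = s²·A².
Combining: Sv·F·C² = (m²·s⁻²) · (kg⁻¹·m⁻²·s⁴·A²) · (s²·A²) = kg⁻¹·s⁴·A⁴.

kg⁻¹·s⁴·A⁴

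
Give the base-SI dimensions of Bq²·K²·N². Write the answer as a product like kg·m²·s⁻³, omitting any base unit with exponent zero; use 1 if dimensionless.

kg²·m²·s⁻⁶·K²

Bq = 1/s = s⁻¹ (activity is decays per second).
So Bq² = s⁻².
N = kg·m/s² = kg·m·s⁻² (force = mass × acceleration).
So N² = kg²·m²·s⁻⁴.
Combining: Bq²·K²·N² = s⁻² · K² · (kg²·m²·s⁻⁴) = kg²·m²·s⁻⁶·K².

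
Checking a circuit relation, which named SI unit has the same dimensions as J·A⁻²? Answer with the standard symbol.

J = N·m (work = force × distance),
    = kg·m²·s⁻².
Combining: J·A⁻² = (kg·m²·s⁻²) · A⁻² = kg·m²·s⁻²·A⁻².
kg·m²·s⁻²·A⁻² is the base-SI form of the henry.

H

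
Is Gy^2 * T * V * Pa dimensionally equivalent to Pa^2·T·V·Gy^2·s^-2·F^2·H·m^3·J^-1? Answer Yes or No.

Left side:
  Gy = J/kg (absorbed dose = energy per mass),
      = m²·s⁻².
  So Gy² = m⁴·s⁻⁴.
  T = Wb/m² (flux density = flux per area),
      = kg·s⁻²·A⁻¹.
  V = W/A (potential = power per current),
      = kg·m²·s⁻³·A⁻¹.
  Pa = N/m² (pressure = force per area),
      = kg·m⁻¹·s⁻².
  Combining: Gy²·T·V·Pa = (m⁴·s⁻⁴) · (kg·s⁻²·A⁻¹) · (kg·m²·s⁻³·A⁻¹) · (kg·m⁻¹·s⁻²) = kg³·m⁵·s⁻¹¹·A⁻².
Right side:
  Pa = kg·m⁻¹·s⁻².
  So Pa² = kg²·m⁻²·s⁻⁴.
  T = kg·s⁻²·A⁻¹.
  V = kg·m²·s⁻³·A⁻¹.
  Gy = m²·s⁻².
  So Gy² = m⁴·s⁻⁴.
  F = kg⁻¹·m⁻²·s⁴·A².
  So F² = kg⁻²·m⁻⁴·s⁸·A⁴.
  H = kg·m²·s⁻²·A⁻².
  J = kg·m²·s⁻².
  So J⁻¹ = kg⁻¹·m⁻²·s².
  Combining: Pa²·T·V·Gy²·s⁻²·F²·H·m³·J⁻¹ = (kg²·m⁻²·s⁻⁴) · (kg·s⁻²·A⁻¹) · (kg·m²·s⁻³·A⁻¹) · (m⁴·s⁻⁴) · s⁻² · (kg⁻²·m⁻⁴·s⁸·A⁴) · (kg·m²·s⁻²·A⁻²) · m³ · (kg⁻¹·m⁻²·s²) = kg²·m³·s⁻⁷.
Left is kg³·m⁵·s⁻¹¹·A⁻²; right is kg²·m³·s⁻⁷ — different.

No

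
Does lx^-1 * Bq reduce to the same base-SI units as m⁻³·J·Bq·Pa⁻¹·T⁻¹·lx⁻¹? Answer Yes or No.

No

Left side:
  lx = lm/m² (illuminance = luminous flux per area),
      = m⁻²·cd.
  So lx⁻¹ = m²·cd⁻¹.
  Bq = 1/s = s⁻¹ (activity is decays per second).
  Combining: lx⁻¹·Bq = (m²·cd⁻¹) · s⁻¹ = m²·s⁻¹·cd⁻¹.
Right side:
  J = kg·m²·s⁻².
  Bq = s⁻¹.
  Pa = kg·m⁻¹·s⁻².
  So Pa⁻¹ = kg⁻¹·m·s².
  T = kg·s⁻²·A⁻¹.
  So T⁻¹ = kg⁻¹·s²·A.
  lx = m⁻²·cd.
  So lx⁻¹ = m²·cd⁻¹.
  Combining: m⁻³·J·Bq·Pa⁻¹·T⁻¹·lx⁻¹ = m⁻³ · (kg·m²·s⁻²) · s⁻¹ · (kg⁻¹·m·s²) · (kg⁻¹·s²·A) · (m²·cd⁻¹) = kg⁻¹·m²·s·A·cd⁻¹.
Left is m²·s⁻¹·cd⁻¹; right is kg⁻¹·m²·s·A·cd⁻¹ — different.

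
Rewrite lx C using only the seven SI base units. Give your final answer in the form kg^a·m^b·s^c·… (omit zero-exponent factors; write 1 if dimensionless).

m⁻²·s·A·cd

lx = lm/m² (illuminance = luminous flux per area),
    = m⁻²·cd.
C = A·s = s·A (charge = current × time).
Combining: lx·C = (m⁻²·cd) · (s·A) = m⁻²·s·A·cd.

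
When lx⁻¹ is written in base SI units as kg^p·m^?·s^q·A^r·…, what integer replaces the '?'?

2

lx = lm/m² (illuminance = luminous flux per area),
    = m⁻²·cd.
So lx⁻¹ = m²·cd⁻¹.
The exponent of m is 2.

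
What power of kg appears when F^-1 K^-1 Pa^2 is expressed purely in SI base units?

F = kg⁻¹·m⁻²·s⁴·A².
So F⁻¹ = kg·m²·s⁻⁴·A⁻².
Pa = kg·m⁻¹·s⁻².
So Pa² = kg²·m⁻²·s⁻⁴.
Combining: F⁻¹·K⁻¹·Pa² = (kg·m²·s⁻⁴·A⁻²) · K⁻¹ · (kg²·m⁻²·s⁻⁴) = kg³·s⁻⁸·A⁻²·K⁻¹.
The exponent of kg is 3.

3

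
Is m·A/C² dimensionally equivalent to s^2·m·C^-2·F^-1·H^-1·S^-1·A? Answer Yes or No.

Left side:
  C = A·s = s·A (charge = current × time).
  So C⁻² = s⁻²·A⁻².
  Combining: C⁻²·m·A = (s⁻²·A⁻²) · m · A = m·s⁻²·A⁻¹.
Right side:
  C = A·s = s·A (charge = current × time).
  So C⁻² = s⁻²·A⁻².
  F = C/V (capacitance = charge per voltage),
      = A·s/(kg·m²·s⁻³·A⁻¹) (substituting C and V),
      = kg⁻¹·m⁻²·s⁴·A².
  So F⁻¹ = kg·m²·s⁻⁴·A⁻².
  H = Wb/A (inductance = flux per current),
      = kg·m²·s⁻²·A⁻².
  So H⁻¹ = kg⁻¹·m⁻²·s²·A².
  S = 1/Ω (conductance is reciprocal resistance),
      = kg⁻¹·m⁻²·s³·A².
  So S⁻¹ = kg·m²·s⁻³·A⁻².
  Combining: s²·m·C⁻²·F⁻¹·H⁻¹·S⁻¹·A = s² · m · (s⁻²·A⁻²) · (kg·m²·s⁻⁴·A⁻²) · (kg⁻¹·m⁻²·s²·A²) · (kg·m²·s⁻³·A⁻²) · A = kg·m³·s⁻⁵·A⁻³.
Left is m·s⁻²·A⁻¹; right is kg·m³·s⁻⁵·A⁻³ — different.

No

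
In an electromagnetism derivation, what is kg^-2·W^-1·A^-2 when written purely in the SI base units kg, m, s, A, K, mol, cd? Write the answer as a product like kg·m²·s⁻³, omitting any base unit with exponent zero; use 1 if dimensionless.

W = kg·m²·s⁻³.
So W⁻¹ = kg⁻¹·m⁻²·s³.
Combining: kg⁻²·W⁻¹·A⁻² = kg⁻² · (kg⁻¹·m⁻²·s³) · A⁻² = kg⁻³·m⁻²·s³·A⁻².

kg⁻³·m⁻²·s³·A⁻²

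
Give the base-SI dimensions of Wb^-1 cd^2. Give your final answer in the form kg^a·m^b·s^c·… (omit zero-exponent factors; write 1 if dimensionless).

kg⁻¹·m⁻²·s²·A·cd²

Wb = V·s (flux: a volt is a weber per second),
    = kg·m²·s⁻²·A⁻¹.
So Wb⁻¹ = kg⁻¹·m⁻²·s²·A.
Combining: Wb⁻¹·cd² = (kg⁻¹·m⁻²·s²·A) · cd² = kg⁻¹·m⁻²·s²·A·cd².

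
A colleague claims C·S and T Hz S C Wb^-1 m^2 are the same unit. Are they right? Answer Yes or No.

No

Left side:
  C = A·s = s·A (charge = current × time).
  S = 1/Ω (conductance is reciprocal resistance),
      = kg⁻¹·m⁻²·s³·A².
  Combining: C·S = (s·A) · (kg⁻¹·m⁻²·s³·A²) = kg⁻¹·m⁻²·s⁴·A³.
Right side:
  T = kg·s⁻²·A⁻¹.
  Hz = s⁻¹.
  S = kg⁻¹·m⁻²·s³·A².
  C = s·A.
  Wb = kg·m²·s⁻²·A⁻¹.
  So Wb⁻¹ = kg⁻¹·m⁻²·s²·A.
  Combining: T·Hz·S·C·Wb⁻¹·m² = (kg·s⁻²·A⁻¹) · s⁻¹ · (kg⁻¹·m⁻²·s³·A²) · (s·A) · (kg⁻¹·m⁻²·s²·A) · m² = kg⁻¹·m⁻²·s³·A³.
Left is kg⁻¹·m⁻²·s⁴·A³; right is kg⁻¹·m⁻²·s³·A³ — different.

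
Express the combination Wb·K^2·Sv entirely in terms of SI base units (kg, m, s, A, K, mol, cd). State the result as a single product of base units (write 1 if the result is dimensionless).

Wb = kg·m²·s⁻²·A⁻¹.
Sv = m²·s⁻².
Combining: Wb·K²·Sv = (kg·m²·s⁻²·A⁻¹) · K² · (m²·s⁻²) = kg·m⁴·s⁻⁴·A⁻¹·K².

kg·m⁴·s⁻⁴·A⁻¹·K²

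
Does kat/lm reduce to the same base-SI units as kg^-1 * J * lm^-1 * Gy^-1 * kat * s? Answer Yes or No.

Left side:
  kat = mol/s = s⁻¹·mol (catalytic activity).
  lm = cd·sr = cd (luminous flux; sr is dimensionless).
  So lm⁻¹ = cd⁻¹.
  Combining: kat·lm⁻¹ = (s⁻¹·mol) · cd⁻¹ = s⁻¹·mol·cd⁻¹.
Right side:
  J = kg·m²·s⁻².
  lm = cd.
  So lm⁻¹ = cd⁻¹.
  Gy = m²·s⁻².
  So Gy⁻¹ = m⁻²·s².
  kat = s⁻¹·mol.
  Combining: kg⁻¹·J·lm⁻¹·Gy⁻¹·kat·s = kg⁻¹ · (kg·m²·s⁻²) · cd⁻¹ · (m⁻²·s²) · (s⁻¹·mol) · s = mol·cd⁻¹.
Left is s⁻¹·mol·cd⁻¹; right is mol·cd⁻¹ — different.

No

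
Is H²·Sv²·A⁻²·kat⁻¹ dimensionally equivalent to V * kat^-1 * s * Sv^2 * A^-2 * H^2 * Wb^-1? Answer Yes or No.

Left side:
  H = Wb/A (inductance = flux per current),
      = kg·m²·s⁻²·A⁻².
  So H² = kg²·m⁴·s⁻⁴·A⁻⁴.
  Sv = J/kg (equivalent dose = energy per mass),
      = m²·s⁻².
  So Sv² = m⁴·s⁻⁴.
  kat = mol/s = s⁻¹·mol (catalytic activity).
  So kat⁻¹ = s·mol⁻¹.
  Combining: H²·Sv²·A⁻²·kat⁻¹ = (kg²·m⁴·s⁻⁴·A⁻⁴) · (m⁴·s⁻⁴) · A⁻² · (s·mol⁻¹) = kg²·m⁸·s⁻⁷·A⁻⁶·mol⁻¹.
Right side:
  V = W/A (potential = power per current),
      = kg·m²·s⁻³·A⁻¹.
  kat = mol/s = s⁻¹·mol (catalytic activity).
  So kat⁻¹ = s·mol⁻¹.
  Sv = J/kg (equivalent dose = energy per mass),
      = m²·s⁻².
  So Sv² = m⁴·s⁻⁴.
  H = Wb/A (inductance = flux per current),
      = kg·m²·s⁻²·A⁻².
  So H² = kg²·m⁴·s⁻⁴·A⁻⁴.
  Wb = V·s (flux: a volt is a weber per second),
      = kg·m²·s⁻²·A⁻¹.
  So Wb⁻¹ = kg⁻¹·m⁻²·s²·A.
  Combining: V·kat⁻¹·s·Sv²·A⁻²·H²·Wb⁻¹ = (kg·m²·s⁻³·A⁻¹) · (s·mol⁻¹) · s · (m⁴·s⁻⁴) · A⁻² · (kg²·m⁴·s⁻⁴·A⁻⁴) · (kg⁻¹·m⁻²·s²·A) = kg²·m⁸·s⁻⁷·A⁻⁶·mol⁻¹.
Both reduce to kg²·m⁸·s⁻⁷·A⁻⁶·mol⁻¹.

Yes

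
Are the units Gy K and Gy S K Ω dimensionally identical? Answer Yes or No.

Left side:
  Gy = m²·s⁻².
  Combining: Gy·K = (m²·s⁻²) · K = m²·s⁻²·K.
Right side:
  Gy = m²·s⁻².
  S = kg⁻¹·m⁻²·s³·A².
  Ω = kg·m²·s⁻³·A⁻².
  Combining: Gy·S·K·Ω = (m²·s⁻²) · (kg⁻¹·m⁻²·s³·A²) · K · (kg·m²·s⁻³·A⁻²) = m²·s⁻²·K.
Both reduce to m²·s⁻²·K.

Yes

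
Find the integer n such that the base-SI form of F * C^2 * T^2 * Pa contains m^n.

F = C/V (capacitance = charge per voltage),
    = A·s/(kg·m²·s⁻³·A⁻¹) (substituting C and V),
    = kg⁻¹·m⁻²·s⁴·A².
C = A·s = s·A (charge = current × time).
So C² = s²·A².
T = Wb/m² (flux density = flux per area),
    = kg·s⁻²·A⁻¹.
So T² = kg²·s⁻⁴·A⁻².
Pa = N/m² (pressure = force per area),
    = kg·m⁻¹·s⁻².
Combining: F·C²·T²·Pa = (kg⁻¹·m⁻²·s⁴·A²) · (s²·A²) · (kg²·s⁻⁴·A⁻²) · (kg·m⁻¹·s⁻²) = kg²·m⁻³·A².
The exponent of m is -3.

-3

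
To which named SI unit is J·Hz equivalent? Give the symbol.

W

J = N·m (work = force × distance),
    = kg·m²·s⁻².
Hz = 1/s = s⁻¹ (frequency is cycles per second).
Combining: J·Hz = (kg·m²·s⁻²) · s⁻¹ = kg·m²·s⁻³.
kg·m²·s⁻³ is the base-SI form of the watt.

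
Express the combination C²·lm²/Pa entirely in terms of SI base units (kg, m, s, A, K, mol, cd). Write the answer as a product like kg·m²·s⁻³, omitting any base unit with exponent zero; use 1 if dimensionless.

kg⁻¹·m·s⁴·A²·cd²

Pa = N/m² (pressure = force per area),
    = kg·m⁻¹·s⁻².
So Pa⁻¹ = kg⁻¹·m·s².
C = A·s = s·A (charge = current × time).
So C² = s²·A².
lm = cd·sr = cd (luminous flux; sr is dimensionless).
So lm² = cd².
Combining: Pa⁻¹·C²·lm² = (kg⁻¹·m·s²) · (s²·A²) · cd² = kg⁻¹·m·s⁴·A²·cd².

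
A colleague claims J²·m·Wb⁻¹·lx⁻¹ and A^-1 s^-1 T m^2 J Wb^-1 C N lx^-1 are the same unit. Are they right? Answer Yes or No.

No

Left side:
  J = N·m (work = force × distance),
      = kg·m²·s⁻².
  So J² = kg²·m⁴·s⁻⁴.
  Wb = V·s (flux: a volt is a weber per second),
      = kg·m²·s⁻²·A⁻¹.
  So Wb⁻¹ = kg⁻¹·m⁻²·s²·A.
  lx = lm/m² (illuminance = luminous flux per area),
      = m⁻²·cd.
  So lx⁻¹ = m²·cd⁻¹.
  Combining: J²·m·Wb⁻¹·lx⁻¹ = (kg²·m⁴·s⁻⁴) · m · (kg⁻¹·m⁻²·s²·A) · (m²·cd⁻¹) = kg·m⁵·s⁻²·A·cd⁻¹.
Right side:
  T = kg·s⁻²·A⁻¹.
  J = kg·m²·s⁻².
  Wb = kg·m²·s⁻²·A⁻¹.
  So Wb⁻¹ = kg⁻¹·m⁻²·s²·A.
  C = s·A.
  N = kg·m·s⁻².
  lx = m⁻²·cd.
  So lx⁻¹ = m²·cd⁻¹.
  Combining: A⁻¹·s⁻¹·T·m²·J·Wb⁻¹·C·N·lx⁻¹ = A⁻¹ · s⁻¹ · (kg·s⁻²·A⁻¹) · m² · (kg·m²·s⁻²) · (kg⁻¹·m⁻²·s²·A) · (s·A) · (kg·m·s⁻²) · (m²·cd⁻¹) = kg²·m⁵·s⁻⁴·cd⁻¹.
Left is kg·m⁵·s⁻²·A·cd⁻¹; right is kg²·m⁵·s⁻⁴·cd⁻¹ — different.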